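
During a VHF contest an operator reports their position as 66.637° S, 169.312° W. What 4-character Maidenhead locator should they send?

AC53

Shift to the Maidenhead origin (180°W, 90°S): lon 10.69, lat 23.36.
Field (20°×10°, letters A–R): 10.69/20 → 0 → A, 23.36/10 → 2 → C; chars AC.
Square (2°×1°, digits 0–9): 10.69/2 → 5, 3.36/1 → 3; chars 53.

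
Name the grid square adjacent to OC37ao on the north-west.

OC27xp

Longitude subsquare a = 0; −1 → -1, wraps to 23 = x, carry into square.
Longitude square 3; −1 → 2.
Latitude subsquare o = 14; +1 → 15 = p.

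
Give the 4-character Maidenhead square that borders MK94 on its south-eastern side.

NK03

Longitude square 9; +1 → 10, wraps to 0, carry into field.
Longitude field M = 12; +1 → 13 = N.
Latitude square 4; −1 → 3.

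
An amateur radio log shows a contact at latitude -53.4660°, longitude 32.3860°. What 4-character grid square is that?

KD66

Add 180° to longitude and 90° to latitude: 212.39, 36.53.
Field: 212.39/20 → 10 → K, 36.53/10 → 3 → D; chars KD.
Square: 12.39/2 → 6, 6.53/1 → 6; chars 66.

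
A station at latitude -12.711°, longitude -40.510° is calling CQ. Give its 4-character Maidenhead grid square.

GH97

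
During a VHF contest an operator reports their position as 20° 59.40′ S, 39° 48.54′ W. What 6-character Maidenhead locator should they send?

HG09ca

Shift to the Maidenhead origin (180°W, 90°S): lon 140.1910, lat 69.0100.
Field: lon ⌊140.1910/20⌋ = 7 → H; lat ⌊69.0100/10⌋ = 6 → G.
Square: lon ⌊0.1910/2⌋ = 0; lat ⌊9.0100/1⌋ = 9.
Subsquare: lon ⌊0.1910/0.0833333⌋ = 2 → c; lat ⌊0.0100/0.0416667⌋ = 0 → a.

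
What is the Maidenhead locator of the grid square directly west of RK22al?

RK12xl

Longitude subsquare a = 0; −1 → -1, wraps to 23 = x, carry into square.
Longitude square 2; −1 → 1.
The latitude characters are unchanged.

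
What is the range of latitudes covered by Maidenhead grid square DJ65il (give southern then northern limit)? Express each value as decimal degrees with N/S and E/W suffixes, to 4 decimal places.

Field D=3, J=9: +3·20° lon, +9·10° lat → SW at lon -120°, lat 0°.
Square 6, 5: +6·2° lon, +5·1° lat → SW at lon -108°, lat 5°.
Subsquare i=8, l=11: +8·0.0833333° lon, +11·0.0416667° lat → SW at lon -107.333°, lat 5.45833°.
Cell spans 0.0833333° lon × 0.0416667° lat.
south 5.4583° N, north 5.5000° N.

5.4583° N, 5.5000° N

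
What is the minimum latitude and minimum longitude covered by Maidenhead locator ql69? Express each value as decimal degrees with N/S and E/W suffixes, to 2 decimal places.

29.00° N, 152.00° E

Field Q=16, L=11: +16·20° lon, +11·10° lat → SW at lon 140°, lat 20°.
Square 6, 9: +6·2° lon, +9·1° lat → SW at lon 152°, lat 29°.
latitude 29.00° N, longitude 152.00° E.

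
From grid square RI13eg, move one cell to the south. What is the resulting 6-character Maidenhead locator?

Latitude subsquare g = 6; −1 → 5 = f.
The longitude characters are unchanged.

RI13ef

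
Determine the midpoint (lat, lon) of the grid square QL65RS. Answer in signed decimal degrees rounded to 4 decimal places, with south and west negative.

Field Q=16, L=11: +16·20° lon, +11·10° lat → SW at lon 140°, lat 20°.
Square 6, 5: +6·2° lon, +5·1° lat → SW at lon 152°, lat 25°.
Subsquare r=17, s=18: +17·0.0833333° lon, +18·0.0416667° lat → SW at lon 153.417°, lat 25.75°.
Cell spans 0.0833333° lon × 0.0416667° lat. Centre is SW corner plus half of each.
latitude 25.7708, longitude 153.4583.

25.7708, 153.4583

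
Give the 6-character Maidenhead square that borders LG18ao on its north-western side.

Longitude subsquare a = 0; −1 → -1, wraps to 23 = x, carry into square.
Longitude square 1; −1 → 0.
Latitude subsquare o = 14; +1 → 15 = p.

LG08xp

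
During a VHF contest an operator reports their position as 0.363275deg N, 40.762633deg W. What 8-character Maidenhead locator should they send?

Shift to the Maidenhead origin (180°W, 90°S): lon 139.23737, lat 90.36328.
Field (20°×10°, letters A–R): 139.23737/20 → 6 → G, 90.36328/10 → 9 → J; chars GJ.
Square (2°×1°, digits 0–9): 19.23737/2 → 9, 0.36328/1 → 0; chars 90.
Subsquare (5′×2.5′, letters a–x): 1.23737/0.0833333 → 14 → o, 0.36328/0.0416667 → 8 → i; chars oi.
Extended square (30″×15″, digits 0–9): 0.07070/0.00833333 → 8, 0.02994/0.00416667 → 7; chars 87.

GJ90oi87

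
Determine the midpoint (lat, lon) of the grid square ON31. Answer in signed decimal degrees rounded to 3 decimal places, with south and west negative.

41.500, 107.000

Field O=14, N=13: +14·20° lon, +13·10° lat → SW at lon 100°, lat 40°.
Square 3, 1: +3·2° lon, +1·1° lat → SW at lon 106°, lat 41°.
Cell spans 2° lon × 1° lat. Centre is SW corner plus half of each.
latitude 41.500, longitude 107.000.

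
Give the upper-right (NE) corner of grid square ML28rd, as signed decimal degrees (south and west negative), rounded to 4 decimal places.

28.1667, 65.5000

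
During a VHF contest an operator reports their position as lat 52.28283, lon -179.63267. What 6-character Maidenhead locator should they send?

Add 180° to longitude and 90° to latitude: 0.3673, 142.2828.
Field (20°×10°, letters A–R): 0.3673/20 → 0 → A, 142.2828/10 → 14 → O; chars AO.
Square (2°×1°, digits 0–9): 0.3673/2 → 0, 2.2828/1 → 2; chars 02.
Subsquare (5′×2.5′, letters a–x): 0.3673/0.0833333 → 4 → e, 0.2828/0.0416667 → 6 → g; chars eg.

AO02eg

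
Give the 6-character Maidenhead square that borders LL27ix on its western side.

Longitude subsquare i = 8; −1 → 7 = h.
The latitude characters are unchanged.

LL27hx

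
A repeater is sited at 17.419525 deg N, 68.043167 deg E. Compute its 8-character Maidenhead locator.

MK47ak50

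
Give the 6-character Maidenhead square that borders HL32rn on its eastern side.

Longitude subsquare r = 17; +1 → 18 = s.
The latitude characters are unchanged.

HL32sn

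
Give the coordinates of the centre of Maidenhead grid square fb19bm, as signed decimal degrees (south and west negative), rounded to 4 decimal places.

Field F=5, B=1: +5·20° lon, +1·10° lat → SW at lon -80°, lat -80°.
Square 1, 9: +1·2° lon, +9·1° lat → SW at lon -78°, lat -71°.
Subsquare b=1, m=12: +1·0.0833333° lon, +12·0.0416667° lat → SW at lon -77.9167°, lat -70.5°.
Cell spans 0.0833333° lon × 0.0416667° lat. Centre is SW corner plus half of each.
latitude -70.4792, longitude -77.8750.

-70.4792, -77.8750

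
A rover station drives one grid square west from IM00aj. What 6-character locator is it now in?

Longitude subsquare a = 0; −1 → -1, wraps to 23 = x, carry into square.
Longitude square 0; −1 → -1, wraps to 9, carry into field.
Longitude field I = 8; −1 → 7 = H.
The latitude characters are unchanged.

HM90xj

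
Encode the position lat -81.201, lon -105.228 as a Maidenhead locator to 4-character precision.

DA78

Offset from 180°W / 90°S: lon 74.77°, lat 8.80°.
Field: lon ⌊74.77/20⌋ = 3 → D; lat ⌊8.80/10⌋ = 0 → A.
Square: lon ⌊14.77/2⌋ = 7; lat ⌊8.80/1⌋ = 8.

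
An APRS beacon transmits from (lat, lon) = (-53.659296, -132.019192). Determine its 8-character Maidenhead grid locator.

CD36xi71

Shift to the Maidenhead origin (180°W, 90°S): lon 47.98081, lat 36.34070.
Field: lon ⌊47.98081/20⌋ = 2 → C; lat ⌊36.34070/10⌋ = 3 → D.
Square: lon ⌊7.98081/2⌋ = 3; lat ⌊6.34070/1⌋ = 6.
Subsquare: lon ⌊1.98081/0.0833333⌋ = 23 → x; lat ⌊0.34070/0.0416667⌋ = 8 → i.
Extended square: lon ⌊0.06414/0.00833333⌋ = 7; lat ⌊0.00737/0.00416667⌋ = 1.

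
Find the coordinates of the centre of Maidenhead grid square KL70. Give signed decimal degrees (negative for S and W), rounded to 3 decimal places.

20.500, 35.000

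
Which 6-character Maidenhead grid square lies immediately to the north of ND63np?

ND63nq

Latitude subsquare p = 15; +1 → 16 = q.
The longitude characters are unchanged.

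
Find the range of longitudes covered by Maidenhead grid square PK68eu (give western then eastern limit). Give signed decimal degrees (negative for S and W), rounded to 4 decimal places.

Field P=15, K=10: +15·20° lon, +10·10° lat → SW at lon 120°, lat 10°.
Square 6, 8: +6·2° lon, +8·1° lat → SW at lon 132°, lat 18°.
Subsquare e=4, u=20: +4·0.0833333° lon, +20·0.0416667° lat → SW at lon 132.333°, lat 18.8333°.
Cell spans 0.0833333° lon × 0.0416667° lat.
west 132.3333, east 132.4167.

132.3333, 132.4167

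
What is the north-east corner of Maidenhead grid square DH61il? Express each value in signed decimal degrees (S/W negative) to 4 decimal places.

Field D=3, H=7: +3·20° lon, +7·10° lat → SW at lon -120°, lat -20°.
Square 6, 1: +6·2° lon, +1·1° lat → SW at lon -108°, lat -19°.
Subsquare i=8, l=11: +8·0.0833333° lon, +11·0.0416667° lat → SW at lon -107.333°, lat -18.5417°.
Cell spans 0.0833333° lon × 0.0416667° lat. NE corner is SW corner plus one full cell.
latitude -18.5000, longitude -107.2500.

-18.5000, -107.2500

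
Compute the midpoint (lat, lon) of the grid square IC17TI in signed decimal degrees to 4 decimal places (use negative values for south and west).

-62.6458, -16.3750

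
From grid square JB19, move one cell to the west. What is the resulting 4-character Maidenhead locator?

JB09

Longitude square 1; −1 → 0.
The latitude characters are unchanged.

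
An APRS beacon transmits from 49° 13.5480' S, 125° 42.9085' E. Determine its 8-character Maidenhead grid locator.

PE20us55

Add 180° to longitude and 90° to latitude: 305.71514, 40.77420.
Field: lon ⌊305.71514/20⌋ = 15 → P; lat ⌊40.77420/10⌋ = 4 → E.
Square: lon ⌊5.71514/2⌋ = 2; lat ⌊0.77420/1⌋ = 0.
Subsquare: lon ⌊1.71514/0.0833333⌋ = 20 → u; lat ⌊0.77420/0.0416667⌋ = 18 → s.
Extended square: lon ⌊0.04848/0.00833333⌋ = 5; lat ⌊0.02420/0.00416667⌋ = 5.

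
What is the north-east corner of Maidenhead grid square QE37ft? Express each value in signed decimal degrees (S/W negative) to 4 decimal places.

-42.1667, 146.5000

Field Q=16, E=4: +16·20° lon, +4·10° lat → SW at lon 140°, lat -50°.
Square 3, 7: +3·2° lon, +7·1° lat → SW at lon 146°, lat -43°.
Subsquare f=5, t=19: +5·0.0833333° lon, +19·0.0416667° lat → SW at lon 146.417°, lat -42.2083°.
Cell spans 0.0833333° lon × 0.0416667° lat. NE corner is SW corner plus one full cell.
latitude -42.1667, longitude 146.5000.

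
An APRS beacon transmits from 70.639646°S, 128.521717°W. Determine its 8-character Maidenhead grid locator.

Offset from 180°W / 90°S: lon 51.47828°, lat 19.36035°.
Field: lon ⌊51.47828/20⌋ = 2 → C; lat ⌊19.36035/10⌋ = 1 → B.
Square: lon ⌊11.47828/2⌋ = 5; lat ⌊9.36035/1⌋ = 9.
Subsquare: lon ⌊1.47828/0.0833333⌋ = 17 → r; lat ⌊0.36035/0.0416667⌋ = 8 → i.
Extended square: lon ⌊0.06162/0.00833333⌋ = 7; lat ⌊0.02702/0.00416667⌋ = 6.

CB59ri76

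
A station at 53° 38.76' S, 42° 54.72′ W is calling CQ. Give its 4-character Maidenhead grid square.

GD86

Add 180° to longitude and 90° to latitude: 137.09, 36.35.
Field: lon ⌊137.09/20⌋ = 6 → G; lat ⌊36.35/10⌋ = 3 → D.
Square: lon ⌊17.09/2⌋ = 8; lat ⌊6.35/1⌋ = 6.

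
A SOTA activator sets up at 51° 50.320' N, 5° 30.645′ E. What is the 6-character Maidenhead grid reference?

JO21su

Shift to the Maidenhead origin (180°W, 90°S): lon 185.5108, lat 141.8387.
Field: lon ⌊185.5108/20⌋ = 9 → J; lat ⌊141.8387/10⌋ = 14 → O.
Square: lon ⌊5.5108/2⌋ = 2; lat ⌊1.8387/1⌋ = 1.
Subsquare: lon ⌊1.5108/0.0833333⌋ = 18 → s; lat ⌊0.8387/0.0416667⌋ = 20 → u.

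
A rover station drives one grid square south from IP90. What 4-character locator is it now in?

IO99

Latitude square 0; −1 → -1, wraps to 9, carry into field.
Latitude field P = 15; −1 → 14 = O.
The longitude characters are unchanged.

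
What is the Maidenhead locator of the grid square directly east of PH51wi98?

PH51xi08

Longitude extended square 9; +1 → 10, wraps to 0, carry into subsquare.
Longitude subsquare w = 22; +1 → 23 = x.
The latitude characters are unchanged.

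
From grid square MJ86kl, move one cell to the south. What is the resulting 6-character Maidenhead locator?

Latitude subsquare l = 11; −1 → 10 = k.
The longitude characters are unchanged.

MJ86kk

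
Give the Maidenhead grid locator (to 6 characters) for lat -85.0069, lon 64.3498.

MA24ex

Shift to the Maidenhead origin (180°W, 90°S): lon 244.3498, lat 4.9931.
Field: 244.3498/20 → 12 → M, 4.9931/10 → 0 → A; chars MA.
Square: 4.3498/2 → 2, 4.9931/1 → 4; chars 24.
Subsquare: 0.3498/0.0833333 → 4 → e, 0.9931/0.0416667 → 23 → x; chars ex.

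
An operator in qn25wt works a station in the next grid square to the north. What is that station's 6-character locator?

QN25wu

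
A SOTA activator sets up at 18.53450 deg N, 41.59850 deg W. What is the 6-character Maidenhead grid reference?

GK98em

Add 180° to longitude and 90° to latitude: 138.4015, 108.5345.
Field (20°×10°, letters A–R): lon ⌊138.4015/20⌋ = 6 → G; lat ⌊108.5345/10⌋ = 10 → K.
Square (2°×1°, digits 0–9): lon ⌊18.4015/2⌋ = 9; lat ⌊8.5345/1⌋ = 8.
Subsquare (5′×2.5′, letters a–x): lon ⌊0.4015/0.0833333⌋ = 4 → e; lat ⌊0.5345/0.0416667⌋ = 12 → m.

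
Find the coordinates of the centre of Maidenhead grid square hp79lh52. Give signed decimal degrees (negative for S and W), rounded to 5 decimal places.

69.30208, -25.03750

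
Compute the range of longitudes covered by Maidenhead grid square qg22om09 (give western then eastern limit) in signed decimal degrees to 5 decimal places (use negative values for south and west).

Field Q=16, G=6: +16·20° lon, +6·10° lat → SW at lon 140°, lat -30°.
Square 2, 2: +2·2° lon, +2·1° lat → SW at lon 144°, lat -28°.
Subsquare o=14, m=12: +14·0.0833333° lon, +12·0.0416667° lat → SW at lon 145.167°, lat -27.5°.
Extended square 0, 9: +0·0.00833333° lon, +9·0.00416667° lat → SW at lon 145.167°, lat -27.4625°.
Cell spans 0.00833333° lon × 0.00416667° lat.
west 145.16667, east 145.17500.

145.16667, 145.17500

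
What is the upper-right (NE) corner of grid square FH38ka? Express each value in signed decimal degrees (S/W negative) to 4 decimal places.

-11.9583, -73.0833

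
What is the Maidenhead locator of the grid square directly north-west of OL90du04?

OL90cu95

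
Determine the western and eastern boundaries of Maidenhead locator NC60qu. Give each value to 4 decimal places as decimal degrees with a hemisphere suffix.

93.3333° E, 93.4167° E

Field N=13, C=2: +13·20° lon, +2·10° lat → SW at lon 80°, lat -70°.
Square 6, 0: +6·2° lon, +0·1° lat → SW at lon 92°, lat -70°.
Subsquare q=16, u=20: +16·0.0833333° lon, +20·0.0416667° lat → SW at lon 93.3333°, lat -69.1667°.
Cell spans 0.0833333° lon × 0.0416667° lat.
west 93.3333° E, east 93.4167° E.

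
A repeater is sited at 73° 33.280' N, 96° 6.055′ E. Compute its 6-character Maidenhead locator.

NQ83bn

Add 180° to longitude and 90° to latitude: 276.1009, 163.5547.
Field (20°×10°, letters A–R): lon ⌊276.1009/20⌋ = 13 → N; lat ⌊163.5547/10⌋ = 16 → Q.
Square (2°×1°, digits 0–9): lon ⌊16.1009/2⌋ = 8; lat ⌊3.5547/1⌋ = 3.
Subsquare (5′×2.5′, letters a–x): lon ⌊0.1009/0.0833333⌋ = 1 → b; lat ⌊0.5547/0.0416667⌋ = 13 → n.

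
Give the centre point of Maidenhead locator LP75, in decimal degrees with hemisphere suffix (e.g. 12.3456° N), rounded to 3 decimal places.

65.500° N, 55.000° E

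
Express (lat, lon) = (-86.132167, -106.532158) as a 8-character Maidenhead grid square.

Shift to the Maidenhead origin (180°W, 90°S): lon 73.46784, lat 3.86783.
Field: 73.46784/20 → 3 → D, 3.86783/10 → 0 → A; chars DA.
Square: 13.46784/2 → 6, 3.86783/1 → 3; chars 63.
Subsquare: 1.46784/0.0833333 → 17 → r, 0.86783/0.0416667 → 20 → u; chars ru.
Extended square: 0.05118/0.00833333 → 6, 0.03450/0.00416667 → 8; chars 68.

DA63ru68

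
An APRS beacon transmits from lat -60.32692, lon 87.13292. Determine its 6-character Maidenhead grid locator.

NC39nq

Add 180° to longitude and 90° to latitude: 267.1329, 29.6731.
Field (20°×10°, letters A–R): lon ⌊267.1329/20⌋ = 13 → N; lat ⌊29.6731/10⌋ = 2 → C.
Square (2°×1°, digits 0–9): lon ⌊7.1329/2⌋ = 3; lat ⌊9.6731/1⌋ = 9.
Subsquare (5′×2.5′, letters a–x): lon ⌊1.1329/0.0833333⌋ = 13 → n; lat ⌊0.6731/0.0416667⌋ = 16 → q.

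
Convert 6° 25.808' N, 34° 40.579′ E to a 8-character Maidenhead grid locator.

Shift to the Maidenhead origin (180°W, 90°S): lon 214.67632, lat 96.43013.
Field: 214.67632/20 → 10 → K, 96.43013/10 → 9 → J; chars KJ.
Square: 14.67632/2 → 7, 6.43013/1 → 6; chars 76.
Subsquare: 0.67632/0.0833333 → 8 → i, 0.43013/0.0416667 → 10 → k; chars ik.
Extended square: 0.00965/0.00833333 → 1, 0.01347/0.00416667 → 3; chars 13.

KJ76ik13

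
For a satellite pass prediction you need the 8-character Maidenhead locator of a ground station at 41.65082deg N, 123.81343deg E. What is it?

PN11vp76

Add 180° to longitude and 90° to latitude: 303.81343, 131.65082.
Field: 303.81343/20 → 15 → P, 131.65082/10 → 13 → N; chars PN.
Square: 3.81343/2 → 1, 1.65082/1 → 1; chars 11.
Subsquare: 1.81343/0.0833333 → 21 → v, 0.65082/0.0416667 → 15 → p; chars vp.
Extended square: 0.06343/0.00833333 → 7, 0.02582/0.00416667 → 6; chars 76.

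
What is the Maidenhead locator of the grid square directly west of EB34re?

EB34qe

Longitude subsquare r = 17; −1 → 16 = q.
The latitude characters are unchanged.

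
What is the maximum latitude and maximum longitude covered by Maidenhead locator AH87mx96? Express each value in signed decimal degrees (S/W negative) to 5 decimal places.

Field A=0, H=7: +0·20° lon, +7·10° lat → SW at lon -180°, lat -20°.
Square 8, 7: +8·2° lon, +7·1° lat → SW at lon -164°, lat -13°.
Subsquare m=12, x=23: +12·0.0833333° lon, +23·0.0416667° lat → SW at lon -163°, lat -12.0417°.
Extended square 9, 6: +9·0.00833333° lon, +6·0.00416667° lat → SW at lon -162.925°, lat -12.0167°.
Cell spans 0.00833333° lon × 0.00416667° lat. NE corner is SW corner plus one full cell.
latitude -12.01250, longitude -162.91667.

-12.01250, -162.91667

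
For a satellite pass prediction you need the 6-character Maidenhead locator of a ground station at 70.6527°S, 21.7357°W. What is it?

HB99di

Shift to the Maidenhead origin (180°W, 90°S): lon 158.2643, lat 19.3473.
Field (20°×10°, letters A–R): lon ⌊158.2643/20⌋ = 7 → H; lat ⌊19.3473/10⌋ = 1 → B.
Square (2°×1°, digits 0–9): lon ⌊18.2643/2⌋ = 9; lat ⌊9.3473/1⌋ = 9.
Subsquare (5′×2.5′, letters a–x): lon ⌊0.2643/0.0833333⌋ = 3 → d; lat ⌊0.3473/0.0416667⌋ = 8 → i.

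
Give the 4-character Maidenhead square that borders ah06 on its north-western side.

RH97

Longitude square 0; −1 → -1, wraps to 9, carry into field.
Longitude field A = 0; −1 → -1, wraps to 17 = R, wrapping around the antimeridian.
Latitude square 6; +1 → 7.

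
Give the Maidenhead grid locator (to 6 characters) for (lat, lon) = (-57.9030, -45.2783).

Offset from 180°W / 90°S: lon 134.7217°, lat 32.0970°.
Field: lon ⌊134.7217/20⌋ = 6 → G; lat ⌊32.0970/10⌋ = 3 → D.
Square: lon ⌊14.7217/2⌋ = 7; lat ⌊2.0970/1⌋ = 2.
Subsquare: lon ⌊0.7217/0.0833333⌋ = 8 → i; lat ⌊0.0970/0.0416667⌋ = 2 → c.

GD72ic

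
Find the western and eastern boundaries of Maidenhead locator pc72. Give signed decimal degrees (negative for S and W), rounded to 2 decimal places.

Field P=15, C=2: +15·20° lon, +2·10° lat → SW at lon 120°, lat -70°.
Square 7, 2: +7·2° lon, +2·1° lat → SW at lon 134°, lat -68°.
Cell spans 2° lon × 1° lat.
west 134.00, east 136.00.

134.00, 136.00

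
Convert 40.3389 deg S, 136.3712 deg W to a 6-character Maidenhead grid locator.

Shift to the Maidenhead origin (180°W, 90°S): lon 43.6288, lat 49.6611.
Field (20°×10°, letters A–R): lon ⌊43.6288/20⌋ = 2 → C; lat ⌊49.6611/10⌋ = 4 → E.
Square (2°×1°, digits 0–9): lon ⌊3.6288/2⌋ = 1; lat ⌊9.6611/1⌋ = 9.
Subsquare (5′×2.5′, letters a–x): lon ⌊1.6288/0.0833333⌋ = 19 → t; lat ⌊0.6611/0.0416667⌋ = 15 → p.

CE19tp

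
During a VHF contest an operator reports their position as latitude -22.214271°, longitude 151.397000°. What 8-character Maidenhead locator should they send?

QG57qs78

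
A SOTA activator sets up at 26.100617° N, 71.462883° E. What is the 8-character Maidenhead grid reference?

Offset from 180°W / 90°S: lon 251.46288°, lat 116.10062°.
Field: 251.46288/20 → 12 → M, 116.10062/10 → 11 → L; chars ML.
Square: 11.46288/2 → 5, 6.10062/1 → 6; chars 56.
Subsquare: 1.46288/0.0833333 → 17 → r, 0.10062/0.0416667 → 2 → c; chars rc.
Extended square: 0.04622/0.00833333 → 5, 0.01728/0.00416667 → 4; chars 54.

ML56rc54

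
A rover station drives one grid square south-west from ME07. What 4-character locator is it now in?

Longitude square 0; −1 → -1, wraps to 9, carry into field.
Longitude field M = 12; −1 → 11 = L.
Latitude square 7; −1 → 6.

LE96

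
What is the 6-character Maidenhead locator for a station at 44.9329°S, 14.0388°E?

JE75ab

Add 180° to longitude and 90° to latitude: 194.0388, 45.0671.
Field: 194.0388/20 → 9 → J, 45.0671/10 → 4 → E; chars JE.
Square: 14.0388/2 → 7, 5.0671/1 → 5; chars 75.
Subsquare: 0.0388/0.0833333 → 0 → a, 0.0671/0.0416667 → 1 → b; chars ab.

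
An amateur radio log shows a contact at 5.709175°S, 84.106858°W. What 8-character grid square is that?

Add 180° to longitude and 90° to latitude: 95.89314, 84.29082.
Field (20°×10°, letters A–R): 95.89314/20 → 4 → E, 84.29082/10 → 8 → I; chars EI.
Square (2°×1°, digits 0–9): 15.89314/2 → 7, 4.29082/1 → 4; chars 74.
Subsquare (5′×2.5′, letters a–x): 1.89314/0.0833333 → 22 → w, 0.29082/0.0416667 → 6 → g; chars wg.
Extended square (30″×15″, digits 0–9): 0.05981/0.00833333 → 7, 0.04082/0.00416667 → 9; chars 79.

EI74wg79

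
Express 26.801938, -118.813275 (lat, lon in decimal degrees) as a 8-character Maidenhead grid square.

DL06ot22

Offset from 180°W / 90°S: lon 61.18672°, lat 116.80194°.
Field: 61.18672/20 → 3 → D, 116.80194/10 → 11 → L; chars DL.
Square: 1.18672/2 → 0, 6.80194/1 → 6; chars 06.
Subsquare: 1.18672/0.0833333 → 14 → o, 0.80194/0.0416667 → 19 → t; chars ot.
Extended square: 0.02006/0.00833333 → 2, 0.01027/0.00416667 → 2; chars 22.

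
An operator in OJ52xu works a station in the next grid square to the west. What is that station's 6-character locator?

Longitude subsquare x = 23; −1 → 22 = w.
The latitude characters are unchanged.

OJ52wu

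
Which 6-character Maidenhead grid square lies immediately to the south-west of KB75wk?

Longitude subsquare w = 22; −1 → 21 = v.
Latitude subsquare k = 10; −1 → 9 = j.

KB75vj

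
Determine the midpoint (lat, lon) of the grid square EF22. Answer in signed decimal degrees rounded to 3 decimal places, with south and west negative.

Field E=4, F=5: +4·20° lon, +5·10° lat → SW at lon -100°, lat -40°.
Square 2, 2: +2·2° lon, +2·1° lat → SW at lon -96°, lat -38°.
Cell spans 2° lon × 1° lat. Centre is SW corner plus half of each.
latitude -37.500, longitude -95.000.

-37.500, -95.000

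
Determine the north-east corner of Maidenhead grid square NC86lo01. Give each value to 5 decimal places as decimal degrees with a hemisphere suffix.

Field N=13, C=2: +13·20° lon, +2·10° lat → SW at lon 80°, lat -70°.
Square 8, 6: +8·2° lon, +6·1° lat → SW at lon 96°, lat -64°.
Subsquare l=11, o=14: +11·0.0833333° lon, +14·0.0416667° lat → SW at lon 96.9167°, lat -63.4167°.
Extended square 0, 1: +0·0.00833333° lon, +1·0.00416667° lat → SW at lon 96.9167°, lat -63.4125°.
Cell spans 0.00833333° lon × 0.00416667° lat. NE corner is SW corner plus one full cell.
latitude 63.40833° S, longitude 96.92500° E.

63.40833° S, 96.92500° E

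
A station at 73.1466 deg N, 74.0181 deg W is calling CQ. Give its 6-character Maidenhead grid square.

FQ23xd

Offset from 180°W / 90°S: lon 105.9819°, lat 163.1466°.
Field: 105.9819/20 → 5 → F, 163.1466/10 → 16 → Q; chars FQ.
Square: 5.9819/2 → 2, 3.1466/1 → 3; chars 23.
Subsquare: 1.9819/0.0833333 → 23 → x, 0.1466/0.0416667 → 3 → d; chars xd.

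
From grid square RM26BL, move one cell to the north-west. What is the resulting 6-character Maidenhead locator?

RM26am

Longitude subsquare b = 1; −1 → 0 = a.
Latitude subsquare l = 11; +1 → 12 = m.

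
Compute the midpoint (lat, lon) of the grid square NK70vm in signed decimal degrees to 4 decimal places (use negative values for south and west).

10.5208, 95.7917

Field N=13, K=10: +13·20° lon, +10·10° lat → SW at lon 80°, lat 10°.
Square 7, 0: +7·2° lon, +0·1° lat → SW at lon 94°, lat 10°.
Subsquare v=21, m=12: +21·0.0833333° lon, +12·0.0416667° lat → SW at lon 95.75°, lat 10.5°.
Cell spans 0.0833333° lon × 0.0416667° lat. Centre is SW corner plus half of each.
latitude 10.5208, longitude 95.7917.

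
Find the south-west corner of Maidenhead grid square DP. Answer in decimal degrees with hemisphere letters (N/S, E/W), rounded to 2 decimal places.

60.00° N, 120.00° W

Field D=3, P=15: +3·20° lon, +15·10° lat → SW at lon -120°, lat 60°.
latitude 60.00° N, longitude 120.00° W.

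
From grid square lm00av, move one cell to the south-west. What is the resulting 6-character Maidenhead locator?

KM90xu

Longitude subsquare a = 0; −1 → -1, wraps to 23 = x, carry into square.
Longitude square 0; −1 → -1, wraps to 9, carry into field.
Longitude field L = 11; −1 → 10 = K.
Latitude subsquare v = 21; −1 → 20 = u.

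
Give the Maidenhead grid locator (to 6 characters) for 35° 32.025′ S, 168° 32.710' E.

RF44gl

Add 180° to longitude and 90° to latitude: 348.5452, 54.4663.
Field: lon ⌊348.5452/20⌋ = 17 → R; lat ⌊54.4663/10⌋ = 5 → F.
Square: lon ⌊8.5452/2⌋ = 4; lat ⌊4.4663/1⌋ = 4.
Subsquare: lon ⌊0.5452/0.0833333⌋ = 6 → g; lat ⌊0.4663/0.0416667⌋ = 11 → l.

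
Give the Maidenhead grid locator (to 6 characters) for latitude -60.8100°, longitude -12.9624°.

IC39me

Offset from 180°W / 90°S: lon 167.0376°, lat 29.1900°.
Field (20°×10°, letters A–R): 167.0376/20 → 8 → I, 29.1900/10 → 2 → C; chars IC.
Square (2°×1°, digits 0–9): 7.0376/2 → 3, 9.1900/1 → 9; chars 39.
Subsquare (5′×2.5′, letters a–x): 1.0376/0.0833333 → 12 → m, 0.1900/0.0416667 → 4 → e; chars me.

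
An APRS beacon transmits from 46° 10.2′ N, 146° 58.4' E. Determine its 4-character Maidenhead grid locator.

QN36

Offset from 180°W / 90°S: lon 326.97°, lat 136.17°.
Field: lon ⌊326.97/20⌋ = 16 → Q; lat ⌊136.17/10⌋ = 13 → N.
Square: lon ⌊6.97/2⌋ = 3; lat ⌊6.17/1⌋ = 6.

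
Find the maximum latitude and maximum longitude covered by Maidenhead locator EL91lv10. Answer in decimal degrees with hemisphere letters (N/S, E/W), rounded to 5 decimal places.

Field E=4, L=11: +4·20° lon, +11·10° lat → SW at lon -100°, lat 20°.
Square 9, 1: +9·2° lon, +1·1° lat → SW at lon -82°, lat 21°.
Subsquare l=11, v=21: +11·0.0833333° lon, +21·0.0416667° lat → SW at lon -81.0833°, lat 21.875°.
Extended square 1, 0: +1·0.00833333° lon, +0·0.00416667° lat → SW at lon -81.075°, lat 21.875°.
Cell spans 0.00833333° lon × 0.00416667° lat. NE corner is SW corner plus one full cell.
latitude 21.87917° N, longitude 81.06667° W.

21.87917° N, 81.06667° W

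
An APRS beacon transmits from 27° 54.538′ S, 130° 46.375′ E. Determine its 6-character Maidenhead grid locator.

PG52jc

Add 180° to longitude and 90° to latitude: 310.7729, 62.0910.
Field (20°×10°, letters A–R): 310.7729/20 → 15 → P, 62.0910/10 → 6 → G; chars PG.
Square (2°×1°, digits 0–9): 10.7729/2 → 5, 2.0910/1 → 2; chars 52.
Subsquare (5′×2.5′, letters a–x): 0.7729/0.0833333 → 9 → j, 0.0910/0.0416667 → 2 → c; chars jc.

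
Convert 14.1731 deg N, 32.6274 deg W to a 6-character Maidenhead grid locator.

Offset from 180°W / 90°S: lon 147.3726°, lat 104.1731°.
Field: lon ⌊147.3726/20⌋ = 7 → H; lat ⌊104.1731/10⌋ = 10 → K.
Square: lon ⌊7.3726/2⌋ = 3; lat ⌊4.1731/1⌋ = 4.
Subsquare: lon ⌊1.3726/0.0833333⌋ = 16 → q; lat ⌊0.1731/0.0416667⌋ = 4 → e.

HK34qe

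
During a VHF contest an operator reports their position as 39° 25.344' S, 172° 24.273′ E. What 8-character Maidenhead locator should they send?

RF60en88

Offset from 180°W / 90°S: lon 352.40455°, lat 50.57760°.
Field (20°×10°, letters A–R): 352.40455/20 → 17 → R, 50.57760/10 → 5 → F; chars RF.
Square (2°×1°, digits 0–9): 12.40455/2 → 6, 0.57760/1 → 0; chars 60.
Subsquare (5′×2.5′, letters a–x): 0.40455/0.0833333 → 4 → e, 0.57760/0.0416667 → 13 → n; chars en.
Extended square (30″×15″, digits 0–9): 0.07122/0.00833333 → 8, 0.03593/0.00416667 → 8; chars 88.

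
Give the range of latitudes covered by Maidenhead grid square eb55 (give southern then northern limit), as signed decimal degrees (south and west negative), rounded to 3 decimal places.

Field E=4, B=1: +4·20° lon, +1·10° lat → SW at lon -100°, lat -80°.
Square 5, 5: +5·2° lon, +5·1° lat → SW at lon -90°, lat -75°.
Cell spans 2° lon × 1° lat.
south -75.000, north -74.000.

-75.000, -74.000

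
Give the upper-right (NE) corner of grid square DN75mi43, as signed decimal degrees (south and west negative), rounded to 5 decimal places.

45.35000, -104.95833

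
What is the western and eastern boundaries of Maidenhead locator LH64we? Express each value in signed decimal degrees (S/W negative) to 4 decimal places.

53.8333, 53.9167

Field L=11, H=7: +11·20° lon, +7·10° lat → SW at lon 40°, lat -20°.
Square 6, 4: +6·2° lon, +4·1° lat → SW at lon 52°, lat -16°.
Subsquare w=22, e=4: +22·0.0833333° lon, +4·0.0416667° lat → SW at lon 53.8333°, lat -15.8333°.
Cell spans 0.0833333° lon × 0.0416667° lat.
west 53.8333, east 53.9167.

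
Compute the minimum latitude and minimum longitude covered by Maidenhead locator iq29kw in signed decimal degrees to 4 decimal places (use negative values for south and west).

Field I=8, Q=16: +8·20° lon, +16·10° lat → SW at lon -20°, lat 70°.
Square 2, 9: +2·2° lon, +9·1° lat → SW at lon -16°, lat 79°.
Subsquare k=10, w=22: +10·0.0833333° lon, +22·0.0416667° lat → SW at lon -15.1667°, lat 79.9167°.
latitude 79.9167, longitude -15.1667.

79.9167, -15.1667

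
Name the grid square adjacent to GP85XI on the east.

Longitude subsquare x = 23; +1 → 24, wraps to 0 = a, carry into square.
Longitude square 8; +1 → 9.
The latitude characters are unchanged.

GP95ai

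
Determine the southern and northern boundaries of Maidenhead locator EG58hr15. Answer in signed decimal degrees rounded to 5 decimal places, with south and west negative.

Field E=4, G=6: +4·20° lon, +6·10° lat → SW at lon -100°, lat -30°.
Square 5, 8: +5·2° lon, +8·1° lat → SW at lon -90°, lat -22°.
Subsquare h=7, r=17: +7·0.0833333° lon, +17·0.0416667° lat → SW at lon -89.4167°, lat -21.2917°.
Extended square 1, 5: +1·0.00833333° lon, +5·0.00416667° lat → SW at lon -89.4083°, lat -21.2708°.
Cell spans 0.00833333° lon × 0.00416667° lat.
south -21.27083, north -21.26667.

-21.27083, -21.26667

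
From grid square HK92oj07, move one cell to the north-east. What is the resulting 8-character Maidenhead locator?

HK92oj18

Longitude extended square 0; +1 → 1.
Latitude extended square 7; +1 → 8.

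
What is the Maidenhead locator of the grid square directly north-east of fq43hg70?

FQ43hg81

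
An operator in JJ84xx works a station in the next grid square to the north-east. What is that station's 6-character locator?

JJ95aa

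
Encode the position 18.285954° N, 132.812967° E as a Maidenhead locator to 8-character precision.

PK68jg78

Shift to the Maidenhead origin (180°W, 90°S): lon 312.81297, lat 108.28595.
Field: 312.81297/20 → 15 → P, 108.28595/10 → 10 → K; chars PK.
Square: 12.81297/2 → 6, 8.28595/1 → 8; chars 68.
Subsquare: 0.81297/0.0833333 → 9 → j, 0.28595/0.0416667 → 6 → g; chars jg.
Extended square: 0.06297/0.00833333 → 7, 0.03595/0.00416667 → 8; chars 78.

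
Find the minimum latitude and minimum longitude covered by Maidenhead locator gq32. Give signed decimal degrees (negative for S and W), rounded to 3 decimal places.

72.000, -54.000

Field G=6, Q=16: +6·20° lon, +16·10° lat → SW at lon -60°, lat 70°.
Square 3, 2: +3·2° lon, +2·1° lat → SW at lon -54°, lat 72°.
latitude 72.000, longitude -54.000.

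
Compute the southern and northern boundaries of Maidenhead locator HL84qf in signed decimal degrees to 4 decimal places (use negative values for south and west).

Field H=7, L=11: +7·20° lon, +11·10° lat → SW at lon -40°, lat 20°.
Square 8, 4: +8·2° lon, +4·1° lat → SW at lon -24°, lat 24°.
Subsquare q=16, f=5: +16·0.0833333° lon, +5·0.0416667° lat → SW at lon -22.6667°, lat 24.2083°.
Cell spans 0.0833333° lon × 0.0416667° lat.
south 24.2083, north 24.2500.

24.2083, 24.2500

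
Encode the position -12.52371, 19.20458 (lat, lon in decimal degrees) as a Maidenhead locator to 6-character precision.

Shift to the Maidenhead origin (180°W, 90°S): lon 199.2046, lat 77.4763.
Field (20°×10°, letters A–R): lon ⌊199.2046/20⌋ = 9 → J; lat ⌊77.4763/10⌋ = 7 → H.
Square (2°×1°, digits 0–9): lon ⌊19.2046/2⌋ = 9; lat ⌊7.4763/1⌋ = 7.
Subsquare (5′×2.5′, letters a–x): lon ⌊1.2046/0.0833333⌋ = 14 → o; lat ⌊0.4763/0.0416667⌋ = 11 → l.

JH97ol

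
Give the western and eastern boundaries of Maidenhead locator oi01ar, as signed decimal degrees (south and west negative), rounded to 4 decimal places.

100.0000, 100.0833

Field O=14, I=8: +14·20° lon, +8·10° lat → SW at lon 100°, lat -10°.
Square 0, 1: +0·2° lon, +1·1° lat → SW at lon 100°, lat -9°.
Subsquare a=0, r=17: +0·0.0833333° lon, +17·0.0416667° lat → SW at lon 100°, lat -8.29167°.
Cell spans 0.0833333° lon × 0.0416667° lat.
west 100.0000, east 100.0833.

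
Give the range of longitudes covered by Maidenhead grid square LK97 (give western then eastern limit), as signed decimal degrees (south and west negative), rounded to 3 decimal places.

Field L=11, K=10: +11·20° lon, +10·10° lat → SW at lon 40°, lat 10°.
Square 9, 7: +9·2° lon, +7·1° lat → SW at lon 58°, lat 17°.
Cell spans 2° lon × 1° lat.
west 58.000, east 60.000.

58.000, 60.000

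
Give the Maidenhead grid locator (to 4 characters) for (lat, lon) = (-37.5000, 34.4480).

Offset from 180°W / 90°S: lon 214.45°, lat 52.50°.
Field: 214.45/20 → 10 → K, 52.50/10 → 5 → F; chars KF.
Square: 14.45/2 → 7, 2.50/1 → 2; chars 72.

KF72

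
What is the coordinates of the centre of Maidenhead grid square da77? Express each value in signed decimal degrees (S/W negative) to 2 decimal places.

Field D=3, A=0: +3·20° lon, +0·10° lat → SW at lon -120°, lat -90°.
Square 7, 7: +7·2° lon, +7·1° lat → SW at lon -106°, lat -83°.
Cell spans 2° lon × 1° lat. Centre is SW corner plus half of each.
latitude -82.50, longitude -105.00.

-82.50, -105.00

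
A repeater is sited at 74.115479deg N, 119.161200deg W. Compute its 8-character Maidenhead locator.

DQ04kc07

Add 180° to longitude and 90° to latitude: 60.83880, 164.11548.
Field (20°×10°, letters A–R): lon ⌊60.83880/20⌋ = 3 → D; lat ⌊164.11548/10⌋ = 16 → Q.
Square (2°×1°, digits 0–9): lon ⌊0.83880/2⌋ = 0; lat ⌊4.11548/1⌋ = 4.
Subsquare (5′×2.5′, letters a–x): lon ⌊0.83880/0.0833333⌋ = 10 → k; lat ⌊0.11548/0.0416667⌋ = 2 → c.
Extended square (30″×15″, digits 0–9): lon ⌊0.00547/0.00833333⌋ = 0; lat ⌊0.03215/0.00416667⌋ = 7.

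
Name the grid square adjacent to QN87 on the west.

QN77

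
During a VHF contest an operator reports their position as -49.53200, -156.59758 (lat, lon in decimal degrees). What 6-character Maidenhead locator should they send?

BE10ql

Add 180° to longitude and 90° to latitude: 23.4024, 40.4680.
Field: lon ⌊23.4024/20⌋ = 1 → B; lat ⌊40.4680/10⌋ = 4 → E.
Square: lon ⌊3.4024/2⌋ = 1; lat ⌊0.4680/1⌋ = 0.
Subsquare: lon ⌊1.4024/0.0833333⌋ = 16 → q; lat ⌊0.4680/0.0416667⌋ = 11 → l.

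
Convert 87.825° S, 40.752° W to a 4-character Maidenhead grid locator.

Add 180° to longitude and 90° to latitude: 139.25, 2.17.
Field: lon ⌊139.25/20⌋ = 6 → G; lat ⌊2.17/10⌋ = 0 → A.
Square: lon ⌊19.25/2⌋ = 9; lat ⌊2.17/1⌋ = 2.

GA92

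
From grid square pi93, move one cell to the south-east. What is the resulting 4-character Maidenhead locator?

QI02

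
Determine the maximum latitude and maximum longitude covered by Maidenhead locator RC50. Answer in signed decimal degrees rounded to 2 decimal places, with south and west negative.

-69.00, 172.00

Field R=17, C=2: +17·20° lon, +2·10° lat → SW at lon 160°, lat -70°.
Square 5, 0: +5·2° lon, +0·1° lat → SW at lon 170°, lat -70°.
Cell spans 2° lon × 1° lat. NE corner is SW corner plus one full cell.
latitude -69.00, longitude 172.00.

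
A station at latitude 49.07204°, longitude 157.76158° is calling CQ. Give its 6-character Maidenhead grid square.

QN89vb

Add 180° to longitude and 90° to latitude: 337.7616, 139.0720.
Field (20°×10°, letters A–R): lon ⌊337.7616/20⌋ = 16 → Q; lat ⌊139.0720/10⌋ = 13 → N.
Square (2°×1°, digits 0–9): lon ⌊17.7616/2⌋ = 8; lat ⌊9.0720/1⌋ = 9.
Subsquare (5′×2.5′, letters a–x): lon ⌊1.7616/0.0833333⌋ = 21 → v; lat ⌊0.0720/0.0416667⌋ = 1 → b.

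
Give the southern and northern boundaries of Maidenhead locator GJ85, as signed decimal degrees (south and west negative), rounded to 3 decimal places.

5.000, 6.000

Field G=6, J=9: +6·20° lon, +9·10° lat → SW at lon -60°, lat 0°.
Square 8, 5: +8·2° lon, +5·1° lat → SW at lon -44°, lat 5°.
Cell spans 2° lon × 1° lat.
south 5.000, north 6.000.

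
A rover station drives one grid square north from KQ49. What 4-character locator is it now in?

Latitude square 9; +1 → 10, wraps to 0, carry into field.
Latitude field Q = 16; +1 → 17 = R.
The longitude characters are unchanged.

KR40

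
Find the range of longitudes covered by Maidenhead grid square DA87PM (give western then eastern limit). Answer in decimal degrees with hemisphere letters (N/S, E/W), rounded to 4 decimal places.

102.7500° W, 102.6667° W

Field D=3, A=0: +3·20° lon, +0·10° lat → SW at lon -120°, lat -90°.
Square 8, 7: +8·2° lon, +7·1° lat → SW at lon -104°, lat -83°.
Subsquare p=15, m=12: +15·0.0833333° lon, +12·0.0416667° lat → SW at lon -102.75°, lat -82.5°.
Cell spans 0.0833333° lon × 0.0416667° lat.
west 102.7500° W, east 102.6667° W.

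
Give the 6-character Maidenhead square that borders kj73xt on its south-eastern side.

KJ83as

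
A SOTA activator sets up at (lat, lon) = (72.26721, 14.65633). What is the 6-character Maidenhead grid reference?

JQ72hg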